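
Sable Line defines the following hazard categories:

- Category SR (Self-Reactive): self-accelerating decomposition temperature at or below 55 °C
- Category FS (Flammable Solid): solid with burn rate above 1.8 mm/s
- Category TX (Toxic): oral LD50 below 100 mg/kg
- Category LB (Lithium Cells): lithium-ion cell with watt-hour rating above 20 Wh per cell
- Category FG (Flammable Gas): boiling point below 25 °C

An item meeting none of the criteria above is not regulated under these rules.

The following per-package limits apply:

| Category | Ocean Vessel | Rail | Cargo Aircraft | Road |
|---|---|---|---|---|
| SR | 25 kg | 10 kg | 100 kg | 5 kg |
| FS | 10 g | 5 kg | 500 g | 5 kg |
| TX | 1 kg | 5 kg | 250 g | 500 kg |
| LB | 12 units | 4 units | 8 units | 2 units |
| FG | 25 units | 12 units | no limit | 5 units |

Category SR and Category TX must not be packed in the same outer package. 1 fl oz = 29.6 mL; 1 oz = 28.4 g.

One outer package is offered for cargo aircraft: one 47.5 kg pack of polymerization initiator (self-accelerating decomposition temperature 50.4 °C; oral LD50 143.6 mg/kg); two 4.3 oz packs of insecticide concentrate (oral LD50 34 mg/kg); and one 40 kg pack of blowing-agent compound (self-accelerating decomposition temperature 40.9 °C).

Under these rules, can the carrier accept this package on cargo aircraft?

No

Polymerization initiator: self-accelerating decomposition temperature 50.4 °C ≤ 55 °C → Category SR (Self-Reactive).
The insecticide concentrate has oral LD50 34 mg/kg, which is < 100 mg/kg, so it is Category TX (Toxic).
Blowing-agent compound: self-accelerating decomposition temperature 40.9 °C ≤ 55 °C → Category SR (Self-Reactive).
Total Category SR: 47.5 kg + 40 kg = 87.5 kg.
That is within the Category SR cargo aircraft limit of 100 kg.
Category TX quantity: two 4.3 oz packs = 244.24 g.
244.24 g ≤ 250 g (cargo aircraft limit, Category TX) — within limit.
Category SR and Category TX may not share an outer package.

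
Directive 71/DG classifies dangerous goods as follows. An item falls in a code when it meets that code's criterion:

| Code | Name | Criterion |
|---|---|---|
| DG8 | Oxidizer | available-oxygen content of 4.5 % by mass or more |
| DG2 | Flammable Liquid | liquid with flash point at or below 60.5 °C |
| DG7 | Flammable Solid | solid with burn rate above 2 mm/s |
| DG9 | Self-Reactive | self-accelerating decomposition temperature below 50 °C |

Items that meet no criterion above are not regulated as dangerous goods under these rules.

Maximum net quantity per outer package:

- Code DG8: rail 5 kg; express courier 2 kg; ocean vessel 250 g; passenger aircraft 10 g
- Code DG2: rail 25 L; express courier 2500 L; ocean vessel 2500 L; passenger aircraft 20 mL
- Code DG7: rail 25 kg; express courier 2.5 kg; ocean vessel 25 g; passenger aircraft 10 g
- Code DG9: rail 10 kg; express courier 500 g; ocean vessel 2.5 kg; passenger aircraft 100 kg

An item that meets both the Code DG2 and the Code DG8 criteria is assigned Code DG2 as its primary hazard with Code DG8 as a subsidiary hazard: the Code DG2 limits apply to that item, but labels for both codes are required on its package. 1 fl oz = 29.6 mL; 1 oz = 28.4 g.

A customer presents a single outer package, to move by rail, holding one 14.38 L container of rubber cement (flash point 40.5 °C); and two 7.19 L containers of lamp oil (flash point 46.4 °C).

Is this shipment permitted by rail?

Rubber cement: flash point 40.5 °C ≤ 60.5 °C → Code DG2 (Flammable Liquid).
The lamp oil has flash point 46.4 °C, which is ≤ 60.5 °C, so it is Code DG2 (Flammable Liquid).
Code DG2 net quantity: 14.38 L + (two 7.19 L containers = 14.38 L) = 28.76 L.
28.76 L > 25 L (rail limit, Code DG2) — over the limit.

No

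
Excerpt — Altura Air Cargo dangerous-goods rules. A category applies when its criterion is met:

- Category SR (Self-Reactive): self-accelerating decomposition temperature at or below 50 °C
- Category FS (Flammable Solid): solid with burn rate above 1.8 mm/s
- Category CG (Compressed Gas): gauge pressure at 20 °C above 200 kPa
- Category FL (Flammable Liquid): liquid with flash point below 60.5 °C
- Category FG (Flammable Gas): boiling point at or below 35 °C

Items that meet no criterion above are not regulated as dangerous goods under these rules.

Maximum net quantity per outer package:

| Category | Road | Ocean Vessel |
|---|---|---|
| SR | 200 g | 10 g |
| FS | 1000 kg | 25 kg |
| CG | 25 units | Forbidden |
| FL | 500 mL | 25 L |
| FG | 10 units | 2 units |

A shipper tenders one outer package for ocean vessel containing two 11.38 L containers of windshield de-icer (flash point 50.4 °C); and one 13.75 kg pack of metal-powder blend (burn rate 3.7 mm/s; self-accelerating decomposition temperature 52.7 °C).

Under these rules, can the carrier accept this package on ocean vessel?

Yes

Flash point 50.4 °C meets the Category FL criterion (Flammable Liquid), so the windshield de-icer is Category FL.
The metal-powder blend has burn rate 3.7 mm/s, which is > 1.8 mm/s, so it is Category FS (Flammable Solid).
Category FL quantity: two 11.38 L containers = 22.76 L.
That is within the Category FL ocean vessel limit of 25 L.
Category FS quantity: 13.75 kg.
13.75 kg is within the ocean vessel limit of 25 kg for Category FS.
Every hazard category is within its ocean vessel limit and no segregation rule is violated.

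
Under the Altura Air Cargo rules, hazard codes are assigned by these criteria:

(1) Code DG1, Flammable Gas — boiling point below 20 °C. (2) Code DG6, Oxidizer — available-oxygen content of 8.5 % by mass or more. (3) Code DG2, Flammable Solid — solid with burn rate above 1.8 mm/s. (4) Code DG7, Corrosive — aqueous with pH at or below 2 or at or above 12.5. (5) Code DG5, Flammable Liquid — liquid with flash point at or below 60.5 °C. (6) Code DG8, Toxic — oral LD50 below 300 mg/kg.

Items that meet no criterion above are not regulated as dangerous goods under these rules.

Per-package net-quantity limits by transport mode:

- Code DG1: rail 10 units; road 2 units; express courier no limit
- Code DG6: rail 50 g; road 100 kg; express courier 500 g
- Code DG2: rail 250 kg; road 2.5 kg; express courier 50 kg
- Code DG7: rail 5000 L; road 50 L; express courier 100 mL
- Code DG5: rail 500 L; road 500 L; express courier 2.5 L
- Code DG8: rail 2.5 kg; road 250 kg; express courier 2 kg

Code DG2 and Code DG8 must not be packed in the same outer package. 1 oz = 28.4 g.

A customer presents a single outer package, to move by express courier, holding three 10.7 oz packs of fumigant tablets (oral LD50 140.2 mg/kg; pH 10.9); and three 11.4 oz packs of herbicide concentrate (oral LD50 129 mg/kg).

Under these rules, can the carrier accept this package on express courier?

Yes

Oral LD50 140.2 mg/kg meets the Code DG8 criterion (Toxic), so the fumigant tablets are Code DG8.
Herbicide concentrate: oral LD50 129 mg/kg < 300 mg/kg → Code DG8 (Toxic).
Code DG8 net quantity: (three 10.7 oz packs = 911.64 g) + (three 11.4 oz packs = 971.28 g) = 1882.92 g.
That is within the Code DG8 express courier limit of 2 kg.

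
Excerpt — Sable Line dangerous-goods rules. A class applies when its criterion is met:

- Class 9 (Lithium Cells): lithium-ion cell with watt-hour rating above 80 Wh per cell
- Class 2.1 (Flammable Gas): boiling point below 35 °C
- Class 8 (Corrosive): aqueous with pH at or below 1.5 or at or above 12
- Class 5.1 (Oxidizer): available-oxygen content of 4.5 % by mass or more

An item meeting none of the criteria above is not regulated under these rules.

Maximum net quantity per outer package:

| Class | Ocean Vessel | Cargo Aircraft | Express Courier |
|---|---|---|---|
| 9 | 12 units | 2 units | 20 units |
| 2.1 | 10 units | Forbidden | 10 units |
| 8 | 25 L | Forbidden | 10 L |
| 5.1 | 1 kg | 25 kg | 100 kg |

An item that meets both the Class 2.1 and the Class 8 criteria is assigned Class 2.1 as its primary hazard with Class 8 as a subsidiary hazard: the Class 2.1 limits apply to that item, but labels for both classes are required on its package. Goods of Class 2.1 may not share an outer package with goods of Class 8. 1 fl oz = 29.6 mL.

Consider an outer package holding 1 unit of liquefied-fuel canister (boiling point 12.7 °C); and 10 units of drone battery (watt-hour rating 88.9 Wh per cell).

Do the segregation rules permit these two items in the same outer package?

Boiling point 12.7 °C meets the Class 2.1 criterion (Flammable Gas), so the liquefied-fuel canister is Class 2.1.
With watt-hour rating 88.9 Wh per cell (> 80 Wh per cell), the drone battery falls in Class 9.
No segregation rule bars Class 2.1 with Class 9.

Yes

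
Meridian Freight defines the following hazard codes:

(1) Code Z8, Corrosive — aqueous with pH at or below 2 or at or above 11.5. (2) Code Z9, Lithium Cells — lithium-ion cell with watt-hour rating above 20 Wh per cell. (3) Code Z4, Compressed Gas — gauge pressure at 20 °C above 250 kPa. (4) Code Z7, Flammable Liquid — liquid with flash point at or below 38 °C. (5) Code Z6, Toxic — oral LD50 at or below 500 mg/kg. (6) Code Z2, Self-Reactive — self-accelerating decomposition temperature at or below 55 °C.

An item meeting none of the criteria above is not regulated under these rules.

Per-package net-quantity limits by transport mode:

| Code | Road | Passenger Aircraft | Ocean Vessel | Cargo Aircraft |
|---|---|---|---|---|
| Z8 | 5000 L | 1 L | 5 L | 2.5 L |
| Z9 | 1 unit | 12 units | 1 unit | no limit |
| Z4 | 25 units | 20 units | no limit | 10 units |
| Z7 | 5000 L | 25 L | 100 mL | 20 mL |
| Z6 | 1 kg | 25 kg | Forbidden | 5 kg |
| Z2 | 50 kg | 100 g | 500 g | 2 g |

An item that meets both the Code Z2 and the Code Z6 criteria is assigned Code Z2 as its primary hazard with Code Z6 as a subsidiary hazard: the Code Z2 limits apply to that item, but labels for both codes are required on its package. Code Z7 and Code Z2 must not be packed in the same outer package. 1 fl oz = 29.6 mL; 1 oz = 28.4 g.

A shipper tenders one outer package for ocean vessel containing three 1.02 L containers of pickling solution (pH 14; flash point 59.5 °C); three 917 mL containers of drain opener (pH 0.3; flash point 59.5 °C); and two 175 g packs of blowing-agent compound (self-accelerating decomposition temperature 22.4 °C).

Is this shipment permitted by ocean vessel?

No

With pH 14 (≥ 11.5), the pickling solution falls in Code Z8.
pH 0.3 meets the Code Z8 criterion (Corrosive), so the drain opener is Code Z8.
Self-accelerating decomposition temperature 22.4 °C meets the Code Z2 criterion (Self-Reactive), so the blowing-agent compound is Code Z2.
Code Z8 net quantity: (three 1.02 L containers = 3.06 L) + (three 917 mL containers = 2.751 L) = 5.811 L.
That exceeds the Code Z8 ocean vessel limit of 5 L.
Code Z2 quantity: two 175 g packs = 350 g.
That is within the Code Z2 ocean vessel limit of 500 g.
The segregation rule (Code Z7 with Code Z2) does not apply to Code Z8 with Code Z2.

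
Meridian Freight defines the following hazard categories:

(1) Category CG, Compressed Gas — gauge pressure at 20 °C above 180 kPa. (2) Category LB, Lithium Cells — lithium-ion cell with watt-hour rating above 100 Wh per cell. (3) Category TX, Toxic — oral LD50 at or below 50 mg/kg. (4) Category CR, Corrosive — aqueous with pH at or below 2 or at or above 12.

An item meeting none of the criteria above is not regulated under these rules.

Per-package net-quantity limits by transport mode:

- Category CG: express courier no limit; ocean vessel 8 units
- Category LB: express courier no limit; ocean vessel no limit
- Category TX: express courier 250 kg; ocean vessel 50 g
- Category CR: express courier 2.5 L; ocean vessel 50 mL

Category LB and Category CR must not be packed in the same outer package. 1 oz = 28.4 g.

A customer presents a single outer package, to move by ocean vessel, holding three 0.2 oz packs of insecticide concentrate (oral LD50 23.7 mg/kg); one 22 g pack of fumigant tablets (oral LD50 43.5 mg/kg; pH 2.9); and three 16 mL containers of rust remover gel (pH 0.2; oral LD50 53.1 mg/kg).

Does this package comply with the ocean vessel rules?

Yes

Insecticide concentrate: oral LD50 23.7 mg/kg ≤ 50 mg/kg → Category TX (Toxic).
Oral LD50 43.5 mg/kg meets the Category TX criterion (Toxic), so the fumigant tablets are Category TX.
The rust remover gel has pH 0.2, which is ≤ 2, so it is Category CR (Corrosive).
Category TX net quantity: (three 0.2 oz packs = 17.04 g) + 22 g = 39.04 g.
39.04 g ≤ 50 g (ocean vessel limit, Category TX) — within limit.
Category CR quantity: three 16 mL containers = 48 mL.
48 mL ≤ 50 mL (ocean vessel limit, Category CR) — within limit.
The segregation rule (Category LB with Category CR) does not apply to Category TX with Category CR.
Every hazard category is within its ocean vessel limit and no segregation rule is violated.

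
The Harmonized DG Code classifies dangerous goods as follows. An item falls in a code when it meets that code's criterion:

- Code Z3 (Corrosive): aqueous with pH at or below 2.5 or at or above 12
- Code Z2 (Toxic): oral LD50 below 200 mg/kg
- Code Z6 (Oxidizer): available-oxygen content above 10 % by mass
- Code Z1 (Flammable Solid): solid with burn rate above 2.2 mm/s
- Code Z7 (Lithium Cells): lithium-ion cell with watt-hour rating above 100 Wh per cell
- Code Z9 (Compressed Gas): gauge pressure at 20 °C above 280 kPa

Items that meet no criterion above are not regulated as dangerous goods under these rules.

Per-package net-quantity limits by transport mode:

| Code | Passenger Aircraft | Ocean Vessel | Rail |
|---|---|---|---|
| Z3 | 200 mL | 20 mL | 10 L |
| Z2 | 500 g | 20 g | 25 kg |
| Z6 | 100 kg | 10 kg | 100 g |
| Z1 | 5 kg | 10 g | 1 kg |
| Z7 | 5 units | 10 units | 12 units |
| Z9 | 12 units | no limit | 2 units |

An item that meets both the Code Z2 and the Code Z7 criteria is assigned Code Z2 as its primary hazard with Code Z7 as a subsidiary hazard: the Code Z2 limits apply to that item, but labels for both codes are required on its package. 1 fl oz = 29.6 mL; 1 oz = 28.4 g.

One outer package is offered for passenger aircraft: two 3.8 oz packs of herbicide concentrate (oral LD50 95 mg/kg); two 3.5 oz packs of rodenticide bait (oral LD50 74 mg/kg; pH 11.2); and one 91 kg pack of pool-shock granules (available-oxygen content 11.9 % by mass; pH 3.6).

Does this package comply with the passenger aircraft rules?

Yes

With oral LD50 95 mg/kg (< 200 mg/kg), the herbicide concentrate falls in Code Z2.
Rodenticide bait: oral LD50 74 mg/kg < 200 mg/kg → Code Z2 (Toxic).
Pool-shock granules: available-oxygen content 11.9 % by mass > 10 % by mass → Code Z6 (Oxidizer).
Code Z6 quantity: 91 kg.
91 kg ≤ 100 kg (passenger aircraft limit, Code Z6) — within limit.
Total Code Z2: (two 3.8 oz packs = 215.84 g) + (two 3.5 oz packs = 198.8 g) = 414.64 g.
414.64 g ≤ 500 g (passenger aircraft limit, Code Z2) — within limit.
Every hazard code is within its passenger aircraft limit and no segregation rule is violated.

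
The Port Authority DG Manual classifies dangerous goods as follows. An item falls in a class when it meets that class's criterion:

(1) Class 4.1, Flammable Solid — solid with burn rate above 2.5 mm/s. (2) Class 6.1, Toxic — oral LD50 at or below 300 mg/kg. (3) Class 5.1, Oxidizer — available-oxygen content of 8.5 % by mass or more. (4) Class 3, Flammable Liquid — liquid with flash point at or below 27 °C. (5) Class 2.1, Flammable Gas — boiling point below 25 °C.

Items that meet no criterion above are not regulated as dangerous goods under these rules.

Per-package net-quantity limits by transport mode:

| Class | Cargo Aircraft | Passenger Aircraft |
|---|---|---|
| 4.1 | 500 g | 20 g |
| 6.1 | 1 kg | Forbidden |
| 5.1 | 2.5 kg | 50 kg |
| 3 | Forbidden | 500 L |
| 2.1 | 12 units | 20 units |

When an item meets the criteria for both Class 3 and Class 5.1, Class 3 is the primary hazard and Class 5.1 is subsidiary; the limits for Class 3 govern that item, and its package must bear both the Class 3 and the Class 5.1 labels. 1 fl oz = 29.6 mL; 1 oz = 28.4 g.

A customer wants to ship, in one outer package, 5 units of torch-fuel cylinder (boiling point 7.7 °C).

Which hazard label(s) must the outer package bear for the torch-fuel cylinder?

Class 2.1

With boiling point 7.7 °C (< 25 °C), the torch-fuel cylinder falls in Class 2.1.
Only the Class 2.1 label is required.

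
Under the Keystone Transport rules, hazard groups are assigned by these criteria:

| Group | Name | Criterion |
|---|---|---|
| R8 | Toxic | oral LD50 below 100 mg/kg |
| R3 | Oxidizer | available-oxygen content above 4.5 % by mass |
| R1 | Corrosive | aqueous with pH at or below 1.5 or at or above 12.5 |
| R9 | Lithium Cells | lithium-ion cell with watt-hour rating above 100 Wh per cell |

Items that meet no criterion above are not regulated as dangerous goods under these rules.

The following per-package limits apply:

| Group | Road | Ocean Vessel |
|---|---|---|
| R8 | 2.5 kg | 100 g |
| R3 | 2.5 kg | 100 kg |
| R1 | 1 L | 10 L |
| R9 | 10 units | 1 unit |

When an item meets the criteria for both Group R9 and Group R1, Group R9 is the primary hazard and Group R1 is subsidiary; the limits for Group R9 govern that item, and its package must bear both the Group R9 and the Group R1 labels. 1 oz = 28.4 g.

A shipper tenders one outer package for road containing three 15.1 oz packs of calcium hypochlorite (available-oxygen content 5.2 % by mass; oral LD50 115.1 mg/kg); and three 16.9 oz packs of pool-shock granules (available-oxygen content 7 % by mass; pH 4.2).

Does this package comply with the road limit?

With available-oxygen content 5.2 % by mass (> 4.5 % by mass), the calcium hypochlorite falls in Group R3.
The pool-shock granules have available-oxygen content 7 % by mass, which is > 4.5 % by mass, so they are Group R3 (Oxidizer).
Group R3 net quantity: (three 15.1 oz packs = 1286.52 g) + (three 16.9 oz packs = 1439.88 g) = 2726.4 g.
2726.4 g exceeds the road limit of 2.5 kg for Group R3.

No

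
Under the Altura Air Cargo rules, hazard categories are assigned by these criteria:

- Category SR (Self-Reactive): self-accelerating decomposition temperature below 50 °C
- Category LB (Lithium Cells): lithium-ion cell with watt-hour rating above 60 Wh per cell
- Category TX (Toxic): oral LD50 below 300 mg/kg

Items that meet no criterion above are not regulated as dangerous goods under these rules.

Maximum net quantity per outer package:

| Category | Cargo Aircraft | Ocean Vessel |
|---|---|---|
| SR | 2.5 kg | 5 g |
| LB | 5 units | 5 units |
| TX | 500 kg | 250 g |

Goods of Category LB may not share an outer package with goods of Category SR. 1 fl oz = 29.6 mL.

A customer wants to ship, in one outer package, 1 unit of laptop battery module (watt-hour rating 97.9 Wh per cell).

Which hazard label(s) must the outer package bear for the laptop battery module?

Laptop battery module: watt-hour rating 97.9 Wh per cell > 60 Wh per cell → Category LB (Lithium Cells).
Only the Category LB label is required.

Category LB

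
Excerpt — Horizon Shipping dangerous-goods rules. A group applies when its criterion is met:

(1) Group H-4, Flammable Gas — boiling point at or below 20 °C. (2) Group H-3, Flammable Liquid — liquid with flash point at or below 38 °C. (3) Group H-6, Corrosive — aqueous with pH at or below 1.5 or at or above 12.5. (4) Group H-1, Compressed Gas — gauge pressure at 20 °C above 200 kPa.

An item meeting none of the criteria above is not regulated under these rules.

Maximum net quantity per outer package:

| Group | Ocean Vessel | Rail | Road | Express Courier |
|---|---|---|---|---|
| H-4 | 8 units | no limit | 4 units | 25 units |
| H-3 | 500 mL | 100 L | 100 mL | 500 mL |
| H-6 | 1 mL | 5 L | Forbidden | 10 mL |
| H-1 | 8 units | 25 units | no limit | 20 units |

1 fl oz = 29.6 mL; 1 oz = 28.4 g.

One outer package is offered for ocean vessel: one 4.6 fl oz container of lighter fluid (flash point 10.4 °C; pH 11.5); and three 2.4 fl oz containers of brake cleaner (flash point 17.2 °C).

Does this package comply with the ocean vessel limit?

With flash point 10.4 °C (≤ 38 °C), the lighter fluid falls in Group H-3.
The brake cleaner has flash point 17.2 °C, which is ≤ 38 °C, so it is Group H-3 (Flammable Liquid).
Total Group H-3: (one 4.6 fl oz container = 136.16 mL) + (three 2.4 fl oz containers = 213.12 mL) = 349.28 mL.
349.28 mL ≤ 500 mL (ocean vessel limit, Group H-3) — within limit.

Yes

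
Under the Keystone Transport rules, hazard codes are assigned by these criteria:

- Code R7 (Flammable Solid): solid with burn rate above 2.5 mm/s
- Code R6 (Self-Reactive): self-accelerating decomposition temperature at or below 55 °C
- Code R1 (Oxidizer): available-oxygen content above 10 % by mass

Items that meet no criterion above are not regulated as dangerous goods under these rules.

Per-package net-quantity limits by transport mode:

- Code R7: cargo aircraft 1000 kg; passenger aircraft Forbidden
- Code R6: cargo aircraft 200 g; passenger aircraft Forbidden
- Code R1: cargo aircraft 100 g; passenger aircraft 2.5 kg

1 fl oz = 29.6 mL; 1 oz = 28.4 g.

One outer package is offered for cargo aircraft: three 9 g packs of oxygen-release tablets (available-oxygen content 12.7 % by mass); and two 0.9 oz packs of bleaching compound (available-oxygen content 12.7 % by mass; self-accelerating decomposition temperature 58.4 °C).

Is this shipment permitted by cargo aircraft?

Yes

Available-oxygen content 12.7 % by mass meets the Code R1 criterion (Oxidizer), so the oxygen-release tablets are Code R1.
Bleaching compound: available-oxygen content 12.7 % by mass > 10 % by mass → Code R1 (Oxidizer).
Total Code R1: (three 9 g packs = 27 g) + (two 0.9 oz packs = 51.12 g) = 78.12 g.
78.12 g is within the cargo aircraft limit of 100 g for Code R1.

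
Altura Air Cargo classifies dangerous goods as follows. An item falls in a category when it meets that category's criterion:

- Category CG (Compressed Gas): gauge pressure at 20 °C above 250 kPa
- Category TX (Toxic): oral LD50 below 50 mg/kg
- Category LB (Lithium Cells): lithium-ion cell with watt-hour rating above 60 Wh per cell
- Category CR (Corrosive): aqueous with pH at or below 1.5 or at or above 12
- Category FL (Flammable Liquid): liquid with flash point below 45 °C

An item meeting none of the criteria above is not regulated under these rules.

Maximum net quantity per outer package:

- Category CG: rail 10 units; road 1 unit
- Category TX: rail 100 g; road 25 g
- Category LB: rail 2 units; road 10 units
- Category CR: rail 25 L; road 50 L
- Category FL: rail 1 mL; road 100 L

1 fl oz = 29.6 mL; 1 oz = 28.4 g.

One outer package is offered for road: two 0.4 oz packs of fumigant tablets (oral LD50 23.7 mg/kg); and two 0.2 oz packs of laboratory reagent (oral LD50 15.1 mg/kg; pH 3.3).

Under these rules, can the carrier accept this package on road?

No

With oral LD50 23.7 mg/kg (< 50 mg/kg), the fumigant tablets fall in Category TX.
Oral LD50 15.1 mg/kg meets the Category TX criterion (Toxic), so the laboratory reagent is Category TX.
Total Category TX: (two 0.4 oz packs = 22.72 g) + (two 0.2 oz packs = 11.36 g) = 34.08 g.
That exceeds the Category TX road limit of 25 g.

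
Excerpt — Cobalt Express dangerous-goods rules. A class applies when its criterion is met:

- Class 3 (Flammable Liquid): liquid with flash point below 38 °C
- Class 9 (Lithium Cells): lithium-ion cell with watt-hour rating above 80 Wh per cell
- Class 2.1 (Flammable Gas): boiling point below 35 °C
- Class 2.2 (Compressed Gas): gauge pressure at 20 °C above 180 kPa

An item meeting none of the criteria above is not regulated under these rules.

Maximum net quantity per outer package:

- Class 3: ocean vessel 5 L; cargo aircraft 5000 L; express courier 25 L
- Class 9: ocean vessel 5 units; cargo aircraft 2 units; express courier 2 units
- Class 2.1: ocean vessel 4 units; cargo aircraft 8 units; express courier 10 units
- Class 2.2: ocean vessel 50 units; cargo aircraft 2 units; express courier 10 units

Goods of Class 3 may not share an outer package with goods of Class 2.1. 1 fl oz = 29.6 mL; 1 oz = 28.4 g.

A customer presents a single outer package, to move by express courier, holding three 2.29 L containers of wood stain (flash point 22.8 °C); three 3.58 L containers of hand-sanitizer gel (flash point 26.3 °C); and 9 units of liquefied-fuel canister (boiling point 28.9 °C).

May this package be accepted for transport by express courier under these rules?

Flash point 22.8 °C meets the Class 3 criterion (Flammable Liquid), so the wood stain is Class 3.
The hand-sanitizer gel has flash point 26.3 °C, which is < 38 °C, so it is Class 3 (Flammable Liquid).
Liquefied-fuel canister: boiling point 28.9 °C < 35 °C → Class 2.1 (Flammable Gas).
Total Class 3: (three 2.29 L containers = 6.87 L) + (three 3.58 L containers = 10.74 L) = 17.61 L.
That is within the Class 3 express courier limit of 25 L.
Class 2.1 quantity: 9 units.
9 units is within the express courier limit of 10 units for Class 2.1.
Class 3 and Class 2.1 may not share an outer package.

No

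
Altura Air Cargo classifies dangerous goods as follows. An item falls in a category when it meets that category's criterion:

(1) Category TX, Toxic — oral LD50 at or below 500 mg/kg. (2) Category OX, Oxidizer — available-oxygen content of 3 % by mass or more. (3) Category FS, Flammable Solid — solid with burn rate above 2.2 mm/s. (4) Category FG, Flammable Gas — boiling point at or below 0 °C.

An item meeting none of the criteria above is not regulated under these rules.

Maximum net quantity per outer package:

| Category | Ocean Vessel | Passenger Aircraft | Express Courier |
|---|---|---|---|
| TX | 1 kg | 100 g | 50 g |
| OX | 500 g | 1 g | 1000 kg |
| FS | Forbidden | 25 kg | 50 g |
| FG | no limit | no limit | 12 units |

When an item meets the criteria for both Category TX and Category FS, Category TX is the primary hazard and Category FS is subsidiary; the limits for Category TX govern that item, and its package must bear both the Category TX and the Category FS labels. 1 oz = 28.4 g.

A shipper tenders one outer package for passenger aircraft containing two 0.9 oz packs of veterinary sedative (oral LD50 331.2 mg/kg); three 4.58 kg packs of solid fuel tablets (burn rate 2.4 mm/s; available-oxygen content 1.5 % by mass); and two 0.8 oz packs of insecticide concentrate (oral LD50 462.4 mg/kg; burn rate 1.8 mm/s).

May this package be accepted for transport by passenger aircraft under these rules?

The veterinary sedative has oral LD50 331.2 mg/kg, which is ≤ 500 mg/kg, so it is Category TX (Toxic).
With burn rate 2.4 mm/s (> 2.2 mm/s), the solid fuel tablets fall in Category FS.
Oral LD50 462.4 mg/kg meets the Category TX criterion (Toxic), so the insecticide concentrate is Category TX.
Total Category TX: (two 0.9 oz packs = 51.12 g) + (two 0.8 oz packs = 45.44 g) = 96.56 g.
96.56 g is within the passenger aircraft limit of 100 g for Category TX.
Category FS quantity: three 4.58 kg packs = 13.74 kg.
13.74 kg is within the passenger aircraft limit of 25 kg for Category FS.
Every hazard category is within its passenger aircraft limit and no segregation rule is violated.

Yes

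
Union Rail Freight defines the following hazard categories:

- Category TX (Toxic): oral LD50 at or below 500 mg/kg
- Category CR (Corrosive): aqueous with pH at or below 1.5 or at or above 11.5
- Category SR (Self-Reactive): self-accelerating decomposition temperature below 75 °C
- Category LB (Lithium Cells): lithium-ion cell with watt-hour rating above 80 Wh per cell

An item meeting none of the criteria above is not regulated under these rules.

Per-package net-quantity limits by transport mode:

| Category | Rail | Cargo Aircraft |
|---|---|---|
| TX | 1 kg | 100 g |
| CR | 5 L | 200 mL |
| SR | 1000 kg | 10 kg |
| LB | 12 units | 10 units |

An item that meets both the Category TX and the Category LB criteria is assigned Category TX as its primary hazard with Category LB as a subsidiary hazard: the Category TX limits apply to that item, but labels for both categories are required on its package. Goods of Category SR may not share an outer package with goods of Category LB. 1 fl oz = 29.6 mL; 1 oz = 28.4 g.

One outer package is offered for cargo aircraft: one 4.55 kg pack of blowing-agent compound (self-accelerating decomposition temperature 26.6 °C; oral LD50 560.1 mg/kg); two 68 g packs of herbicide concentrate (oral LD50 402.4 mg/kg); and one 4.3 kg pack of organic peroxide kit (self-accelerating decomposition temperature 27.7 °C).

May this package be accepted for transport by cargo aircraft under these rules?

Self-accelerating decomposition temperature 26.6 °C meets the Category SR criterion (Self-Reactive), so the blowing-agent compound is Category SR.
With oral LD50 402.4 mg/kg (≤ 500 mg/kg), the herbicide concentrate falls in Category TX.
Self-accelerating decomposition temperature 27.7 °C meets the Category SR criterion (Self-Reactive), so the organic peroxide kit is Category SR.
Total Category SR: 4.55 kg + 4.3 kg = 8.85 kg.
8.85 kg ≤ 10 kg (cargo aircraft limit, Category SR) — within limit.
Category TX quantity: two 68 g packs = 136 g.
136 g exceeds the cargo aircraft limit of 100 g for Category TX.
The segregation rule (Category SR with Category LB) does not apply to Category SR with Category TX.

No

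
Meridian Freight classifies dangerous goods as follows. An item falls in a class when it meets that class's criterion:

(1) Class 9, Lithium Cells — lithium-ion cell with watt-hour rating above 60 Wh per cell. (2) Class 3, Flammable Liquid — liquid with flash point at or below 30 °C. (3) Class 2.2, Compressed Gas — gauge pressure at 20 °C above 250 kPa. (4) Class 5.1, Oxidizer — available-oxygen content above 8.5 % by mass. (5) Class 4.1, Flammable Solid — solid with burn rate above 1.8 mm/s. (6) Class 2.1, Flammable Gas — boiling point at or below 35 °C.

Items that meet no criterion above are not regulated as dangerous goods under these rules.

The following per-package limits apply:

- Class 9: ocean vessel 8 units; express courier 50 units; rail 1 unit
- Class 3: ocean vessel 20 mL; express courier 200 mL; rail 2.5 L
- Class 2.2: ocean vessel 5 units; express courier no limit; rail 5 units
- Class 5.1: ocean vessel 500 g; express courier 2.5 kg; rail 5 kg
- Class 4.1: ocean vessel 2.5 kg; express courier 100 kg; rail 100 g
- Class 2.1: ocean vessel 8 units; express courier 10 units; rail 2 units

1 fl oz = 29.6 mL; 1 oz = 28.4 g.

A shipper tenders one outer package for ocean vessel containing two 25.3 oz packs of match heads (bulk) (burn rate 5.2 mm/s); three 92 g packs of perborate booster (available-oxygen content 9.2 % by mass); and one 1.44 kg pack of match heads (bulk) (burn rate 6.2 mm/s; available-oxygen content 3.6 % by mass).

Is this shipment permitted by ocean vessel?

Match heads (bulk): burn rate 5.2 mm/s > 1.8 mm/s → Class 4.1 (Flammable Solid).
Available-oxygen content 9.2 % by mass meets the Class 5.1 criterion (Oxidizer), so the perborate booster is Class 5.1.
Match heads (bulk): burn rate 6.2 mm/s > 1.8 mm/s → Class 4.1 (Flammable Solid).
Total Class 4.1: (two 25.3 oz packs = 1437.04 g) + 1.44 kg = 2877.04 g.
That exceeds the Class 4.1 ocean vessel limit of 2.5 kg.
Class 5.1 quantity: three 92 g packs = 276 g.
276 g ≤ 500 g (ocean vessel limit, Class 5.1) — within limit.

No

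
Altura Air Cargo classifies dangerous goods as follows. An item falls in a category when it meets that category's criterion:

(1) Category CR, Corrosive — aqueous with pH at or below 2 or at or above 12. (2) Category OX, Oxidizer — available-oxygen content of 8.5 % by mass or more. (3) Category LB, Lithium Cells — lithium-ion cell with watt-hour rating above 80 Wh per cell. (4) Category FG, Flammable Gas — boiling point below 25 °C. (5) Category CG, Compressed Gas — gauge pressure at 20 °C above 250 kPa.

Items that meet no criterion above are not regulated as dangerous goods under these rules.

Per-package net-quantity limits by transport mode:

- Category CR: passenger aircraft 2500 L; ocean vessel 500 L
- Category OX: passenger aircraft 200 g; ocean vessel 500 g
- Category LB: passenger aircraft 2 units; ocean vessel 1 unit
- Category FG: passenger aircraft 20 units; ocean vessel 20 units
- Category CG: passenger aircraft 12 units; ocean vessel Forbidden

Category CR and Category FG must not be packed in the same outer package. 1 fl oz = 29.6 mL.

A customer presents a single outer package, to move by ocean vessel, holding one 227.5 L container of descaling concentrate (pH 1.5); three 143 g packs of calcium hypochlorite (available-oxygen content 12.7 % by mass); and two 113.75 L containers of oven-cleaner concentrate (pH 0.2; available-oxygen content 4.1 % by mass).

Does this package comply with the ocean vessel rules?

Yes

Descaling concentrate: pH 1.5 ≤ 2 → Category CR (Corrosive).
The calcium hypochlorite has available-oxygen content 12.7 % by mass, which is ≥ 8.5 % by mass, so it is Category OX (Oxidizer).
With pH 0.2 (≤ 2), the oven-cleaner concentrate falls in Category CR.
Total Category CR: 227.5 L + (two 113.75 L containers = 227.5 L) = 455 L.
455 L is within the ocean vessel limit of 500 L for Category CR.
Category OX quantity: three 143 g packs = 429 g.
429 g is within the ocean vessel limit of 500 g for Category OX.
The segregation rule (Category CR with Category FG) does not apply to Category CR with Category OX.
Every hazard category is within its ocean vessel limit and no segregation rule is violated.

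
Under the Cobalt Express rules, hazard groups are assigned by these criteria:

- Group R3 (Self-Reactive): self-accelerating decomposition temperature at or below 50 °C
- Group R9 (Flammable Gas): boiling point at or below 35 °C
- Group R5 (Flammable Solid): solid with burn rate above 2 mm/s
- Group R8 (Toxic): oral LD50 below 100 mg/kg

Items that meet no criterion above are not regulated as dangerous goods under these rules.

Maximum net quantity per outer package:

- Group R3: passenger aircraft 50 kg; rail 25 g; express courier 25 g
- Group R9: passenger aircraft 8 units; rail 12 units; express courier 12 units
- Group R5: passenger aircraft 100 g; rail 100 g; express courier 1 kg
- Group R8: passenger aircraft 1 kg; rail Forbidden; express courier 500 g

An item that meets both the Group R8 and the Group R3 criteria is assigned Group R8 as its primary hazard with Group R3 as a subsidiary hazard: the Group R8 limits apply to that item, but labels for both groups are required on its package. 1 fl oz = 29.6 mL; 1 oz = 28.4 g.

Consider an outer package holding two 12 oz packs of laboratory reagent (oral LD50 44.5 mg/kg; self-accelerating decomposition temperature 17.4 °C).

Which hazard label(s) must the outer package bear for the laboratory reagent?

Group R3 and R8

The laboratory reagent has oral LD50 44.5 mg/kg, which is < 100 mg/kg, so it is Group R8 (Toxic).
Self-accelerating decomposition temperature 17.4 °C meets the Group R3 criterion (Self-Reactive), so the laboratory reagent is Group R3.
By the precedence rule Group R8 is primary and Group R3 is subsidiary, and that rule requires both labels on the package.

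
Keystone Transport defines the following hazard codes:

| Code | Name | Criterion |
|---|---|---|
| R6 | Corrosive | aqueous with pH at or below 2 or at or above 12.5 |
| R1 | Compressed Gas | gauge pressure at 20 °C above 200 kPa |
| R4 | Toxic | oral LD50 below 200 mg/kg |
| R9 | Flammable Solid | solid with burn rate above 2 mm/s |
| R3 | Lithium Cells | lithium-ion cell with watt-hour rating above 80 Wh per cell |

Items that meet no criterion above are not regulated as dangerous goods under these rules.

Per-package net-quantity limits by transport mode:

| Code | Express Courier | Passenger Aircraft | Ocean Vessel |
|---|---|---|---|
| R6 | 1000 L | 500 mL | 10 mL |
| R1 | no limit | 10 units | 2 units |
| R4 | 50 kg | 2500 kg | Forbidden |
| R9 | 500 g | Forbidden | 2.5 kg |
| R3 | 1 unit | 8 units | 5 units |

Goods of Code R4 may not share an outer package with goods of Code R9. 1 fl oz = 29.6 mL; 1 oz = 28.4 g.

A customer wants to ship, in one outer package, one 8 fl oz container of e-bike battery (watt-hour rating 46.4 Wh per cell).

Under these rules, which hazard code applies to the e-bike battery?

watt-hour rating 46.4 Wh per cell is not above 80 Wh per cell, so Code R3 does not apply.
No criterion is met, so the item is not regulated.

Not regulated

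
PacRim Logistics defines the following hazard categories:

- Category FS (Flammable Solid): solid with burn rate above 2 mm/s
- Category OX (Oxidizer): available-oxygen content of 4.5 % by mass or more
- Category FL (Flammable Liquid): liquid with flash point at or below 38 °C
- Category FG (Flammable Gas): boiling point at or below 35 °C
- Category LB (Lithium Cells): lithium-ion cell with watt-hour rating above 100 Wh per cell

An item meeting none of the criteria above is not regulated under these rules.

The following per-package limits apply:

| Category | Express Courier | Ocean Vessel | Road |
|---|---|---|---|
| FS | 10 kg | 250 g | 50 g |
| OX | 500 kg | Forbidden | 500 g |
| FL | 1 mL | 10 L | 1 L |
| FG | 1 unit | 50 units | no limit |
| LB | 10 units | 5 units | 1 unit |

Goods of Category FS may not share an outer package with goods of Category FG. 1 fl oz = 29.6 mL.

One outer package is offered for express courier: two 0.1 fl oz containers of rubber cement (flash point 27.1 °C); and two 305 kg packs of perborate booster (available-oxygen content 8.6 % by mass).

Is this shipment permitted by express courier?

No

Rubber cement: flash point 27.1 °C ≤ 38 °C → Category FL (Flammable Liquid).
The perborate booster has available-oxygen content 8.6 % by mass, which is ≥ 4.5 % by mass, so it is Category OX (Oxidizer).
Category FL quantity: two 0.1 fl oz containers = 5.92 mL.
5.92 mL exceeds the express courier limit of 1 mL for Category FL.
Category OX quantity: two 305 kg packs = 610 kg.
610 kg exceeds the express courier limit of 500 kg for Category OX.
The segregation rule (Category FS with Category FG) does not apply to Category FL with Category OX.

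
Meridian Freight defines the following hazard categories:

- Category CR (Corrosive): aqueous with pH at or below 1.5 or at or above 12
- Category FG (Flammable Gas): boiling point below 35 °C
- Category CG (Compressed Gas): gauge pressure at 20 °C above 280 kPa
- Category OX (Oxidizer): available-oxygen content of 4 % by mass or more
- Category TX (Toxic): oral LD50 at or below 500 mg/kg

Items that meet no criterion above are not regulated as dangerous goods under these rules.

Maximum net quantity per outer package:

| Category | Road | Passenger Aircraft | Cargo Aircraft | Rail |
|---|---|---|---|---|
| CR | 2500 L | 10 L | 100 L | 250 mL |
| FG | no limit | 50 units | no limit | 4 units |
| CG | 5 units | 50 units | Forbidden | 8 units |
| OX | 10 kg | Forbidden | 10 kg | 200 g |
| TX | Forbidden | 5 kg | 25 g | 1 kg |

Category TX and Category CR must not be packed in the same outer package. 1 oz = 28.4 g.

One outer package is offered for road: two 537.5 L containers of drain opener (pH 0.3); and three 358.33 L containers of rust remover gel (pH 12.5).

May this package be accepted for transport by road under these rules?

Yes

The drain opener has pH 0.3, which is ≤ 1.5, so it is Category CR (Corrosive).
pH 12.5 meets the Category CR criterion (Corrosive), so the rust remover gel is Category CR.
Category CR net quantity: (two 537.5 L containers = 1075 L) + (three 358.33 L containers = 1074.99 L) = 2149.99 L.
2149.99 L ≤ 2500 L (road limit, Category CR) — within limit.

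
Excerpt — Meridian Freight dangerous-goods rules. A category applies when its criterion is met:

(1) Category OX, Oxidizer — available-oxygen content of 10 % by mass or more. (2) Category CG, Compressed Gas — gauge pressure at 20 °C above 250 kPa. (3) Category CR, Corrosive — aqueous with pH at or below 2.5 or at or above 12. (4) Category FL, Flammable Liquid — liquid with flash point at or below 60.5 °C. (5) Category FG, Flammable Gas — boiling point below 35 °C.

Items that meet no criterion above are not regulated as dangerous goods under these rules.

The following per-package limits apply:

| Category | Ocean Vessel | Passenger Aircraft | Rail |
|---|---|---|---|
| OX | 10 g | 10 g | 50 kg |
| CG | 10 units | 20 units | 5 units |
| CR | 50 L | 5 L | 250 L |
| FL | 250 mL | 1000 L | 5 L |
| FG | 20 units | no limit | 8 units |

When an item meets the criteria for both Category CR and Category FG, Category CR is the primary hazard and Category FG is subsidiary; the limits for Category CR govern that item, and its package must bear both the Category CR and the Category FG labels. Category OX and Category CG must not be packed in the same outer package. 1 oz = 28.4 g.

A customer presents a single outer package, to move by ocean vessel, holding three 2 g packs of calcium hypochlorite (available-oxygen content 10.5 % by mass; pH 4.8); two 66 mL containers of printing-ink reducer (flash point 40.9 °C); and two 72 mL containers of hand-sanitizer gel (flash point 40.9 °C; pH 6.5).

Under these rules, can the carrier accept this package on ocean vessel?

No

Available-oxygen content 10.5 % by mass meets the Category OX criterion (Oxidizer), so the calcium hypochlorite is Category OX.
The printing-ink reducer has flash point 40.9 °C, which is ≤ 60.5 °C, so it is Category FL (Flammable Liquid).
With flash point 40.9 °C (≤ 60.5 °C), the hand-sanitizer gel falls in Category FL.
Category FL net quantity: (two 66 mL containers = 132 mL) + (two 72 mL containers = 144 mL) = 276 mL.
That exceeds the Category FL ocean vessel limit of 250 mL.
Category OX quantity: three 2 g packs = 6 g.
6 g is within the ocean vessel limit of 10 g for Category OX.
The segregation rule (Category OX with Category CG) does not apply to Category FL with Category OX.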